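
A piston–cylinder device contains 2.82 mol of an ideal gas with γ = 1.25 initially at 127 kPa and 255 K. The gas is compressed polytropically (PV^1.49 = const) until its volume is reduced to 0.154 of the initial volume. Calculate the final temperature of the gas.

638 K

V₁ = nRT₁/P₁ = 2.82×8.314×255/127 = 47.1 L.
Polytropic n=1.49: T₂ = T₁(V₁/V₂)^(n−1) = 255×(6.49)^0.49 = 638 K; P₂ = P₁(V₁/V₂)^n = 2060 kPa.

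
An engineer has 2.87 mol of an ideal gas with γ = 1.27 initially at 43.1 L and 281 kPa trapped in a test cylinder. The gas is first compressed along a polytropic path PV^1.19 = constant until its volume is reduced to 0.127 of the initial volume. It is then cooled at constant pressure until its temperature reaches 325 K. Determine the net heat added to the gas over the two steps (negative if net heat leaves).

T₁ = P₁V₁/(nR) = 281×43.1/(2.87×8.314) = 508 K.
Step 1 — Polytropic n=1.19: T₂ = T₁(V₁/V₂)^(n−1) = 508×(7.87)^0.19 = 751 K; P₂ = P₁(V₁/V₂)^n = 3270 kPa.
W = (P₁V₁−P₂V₂)/(n−1) = (281×43.1−3270×5.47)/0.19 = -30600 J.
ΔU = nCvΔT = 2.87×30.8×(751−508) = 21500 J.
Q = ΔU + W = -9070 J.
State after step 1: P = 3270 kPa, V = 5.47 L, T = 751 K.
Step 2 — Isobaric: P stays 3270 kPa; V/T = const ⇒ T₂ = 325 K, V₂ = 2.37 L.
W = PΔV = 3270×(2.37−5.47) kPa·L = -10200 J.
ΔU = nCvΔT = 2.87×30.8×(325−751) = -37700 J.
Q = ΔU + W = nCpΔT = -47800 J.
Net over both steps: W = -40800 J, Q = -56900 J, ΔU = -16100 J.

-56900 J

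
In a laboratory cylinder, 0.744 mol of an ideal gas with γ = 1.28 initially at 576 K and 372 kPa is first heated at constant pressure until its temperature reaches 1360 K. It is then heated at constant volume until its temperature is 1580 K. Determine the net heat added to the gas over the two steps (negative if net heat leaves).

27000 J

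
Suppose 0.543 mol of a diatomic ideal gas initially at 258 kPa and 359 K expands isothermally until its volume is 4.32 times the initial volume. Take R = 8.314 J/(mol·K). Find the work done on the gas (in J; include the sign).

-2370 J

V₁ = nRT₁/P₁ = 0.543×8.314×359/258 = 6.28 L.
Isothermal: T stays 359 K; PV = const ⇒ V₂ = 27.1 L, P₂ = 59.7 kPa.
W = nRT ln(V₂/V₁) = 0.543×8.314×359×ln(4.32) = 2370 J.
Work done on the gas = −W_by = -2370 J.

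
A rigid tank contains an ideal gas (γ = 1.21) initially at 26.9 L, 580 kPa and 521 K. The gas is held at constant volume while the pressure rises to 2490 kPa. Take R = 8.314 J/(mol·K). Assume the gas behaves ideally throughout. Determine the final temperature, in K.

2240 K

Isochoric: V stays 26.9 L; P/T = const ⇒ T₂ = 2240 K, P₂ = 2490 kPa.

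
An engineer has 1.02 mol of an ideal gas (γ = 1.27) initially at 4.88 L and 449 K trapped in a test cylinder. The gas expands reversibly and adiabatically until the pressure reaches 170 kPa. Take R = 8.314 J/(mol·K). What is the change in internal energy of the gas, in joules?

-3900 J

P₁ = nRT₁/V₁ = 1.02×8.314×449/4.88 = 780 kPa.
Adiabatic: T₂/T₁ = (P₂/P₁)^((γ−1)/γ) ⇒ T₂ = 449×(0.218)^0.213 = 325 K; V₂ = 16.2 L.
For an ideal gas ΔU = nCvΔT with Cv = R/(γ−1) = 30.8 J/(mol·K).
ΔU = 1.02×30.8×(325−449) = -3900 J.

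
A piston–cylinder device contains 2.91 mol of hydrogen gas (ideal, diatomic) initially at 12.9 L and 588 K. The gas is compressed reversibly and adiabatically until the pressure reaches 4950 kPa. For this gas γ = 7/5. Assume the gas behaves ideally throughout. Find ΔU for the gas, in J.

19100 J

P₁ = nRT₁/V₁ = 2.91×8.314×588/12.9 = 1100 kPa.
Adiabatic: T₂/T₁ = (P₂/P₁)^((γ−1)/γ) ⇒ T₂ = 588×(4.49)^0.286 = 903 K; V₂ = 4.41 L.
For an ideal gas ΔU = nCvΔT with Cv = (5/2)R = 20.8 J/(mol·K).
ΔU = 2.91×20.8×(903−588) = 19100 J.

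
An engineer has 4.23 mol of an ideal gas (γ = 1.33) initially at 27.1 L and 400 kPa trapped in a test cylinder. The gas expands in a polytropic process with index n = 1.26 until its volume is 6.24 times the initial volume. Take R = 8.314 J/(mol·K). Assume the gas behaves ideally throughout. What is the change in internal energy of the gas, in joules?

T₁ = P₁V₁/(nR) = 400×27.1/(4.23×8.314) = 308 K.
Polytropic n=1.26: T₂ = T₁(V₁/V₂)^(n−1) = 308×(0.160)^0.26 = 191 K; P₂ = P₁(V₁/V₂)^n = 39.8 kPa.
For an ideal gas ΔU = nCvΔT with Cv = R/(γ−1) = 25.2 J/(mol·K).
ΔU = 4.23×25.2×(191−308) = -12400 J.

-12400 J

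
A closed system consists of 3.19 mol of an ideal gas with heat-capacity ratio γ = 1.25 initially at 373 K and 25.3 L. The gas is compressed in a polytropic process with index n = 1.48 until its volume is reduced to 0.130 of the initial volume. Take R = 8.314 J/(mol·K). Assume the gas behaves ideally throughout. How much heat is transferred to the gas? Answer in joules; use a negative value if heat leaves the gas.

P₁ = nRT₁/V₁ = 3.19×8.314×373/25.3 = 391 kPa.
Polytropic n=1.48: T₂ = T₁(V₁/V₂)^(n−1) = 373×(7.69)^0.48 = 993 K; P₂ = P₁(V₁/V₂)^n = 8010 kPa.
W = (P₁V₁−P₂V₂)/(n−1) = (391×25.3−8010×3.29)/0.48 = -34300 J.
ΔU = nCvΔT = 3.19×33.3×(993−373) = 65800 J.
Q = ΔU + W = 31500 J.

31500 J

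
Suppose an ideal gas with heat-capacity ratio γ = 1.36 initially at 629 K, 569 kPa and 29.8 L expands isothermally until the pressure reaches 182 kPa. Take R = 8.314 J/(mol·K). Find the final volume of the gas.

93.2 L

Isothermal: T stays 629 K; PV = const ⇒ V₂ = 93.2 L, P₂ = 182 kPa.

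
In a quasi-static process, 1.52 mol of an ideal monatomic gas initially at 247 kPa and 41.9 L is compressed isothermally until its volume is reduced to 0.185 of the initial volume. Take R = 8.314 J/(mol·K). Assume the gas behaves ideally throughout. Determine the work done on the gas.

T₁ = P₁V₁/(nR) = 247×41.9/(1.52×8.314) = 819 K.
Isothermal: T stays 819 K; PV = const ⇒ V₂ = 7.75 L, P₂ = 1340 kPa.
W = nRT ln(V₂/V₁) = 1.52×8.314×819×ln(0.185) = -17500 J.
Work done on the gas = −W_by = 17500 J.

17500 J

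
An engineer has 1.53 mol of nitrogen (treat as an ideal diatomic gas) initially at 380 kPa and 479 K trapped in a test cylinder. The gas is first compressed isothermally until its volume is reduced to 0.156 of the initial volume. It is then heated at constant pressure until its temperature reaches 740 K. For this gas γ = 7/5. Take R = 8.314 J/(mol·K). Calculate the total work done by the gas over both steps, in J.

V₁ = nRT₁/P₁ = 1.53×8.314×479/380 = 16.0 L.
Step 1 — Isothermal: T stays 479 K; PV = const ⇒ V₂ = 2.50 L, P₂ = 2440 kPa.
ΔU = 0 (ideal gas, T constant).
W = nRT ln(V₂/V₁) = 1.53×8.314×479×ln(0.156) = -11300 J.
Q = ΔU + W = -11300 J.
State after step 1: P = 2440 kPa, V = 2.50 L, T = 479 K.
Step 2 — Isobaric: P stays 2440 kPa; V/T = const ⇒ T₂ = 740 K, V₂ = 3.86 L.
W = PΔV = 2440×(3.86−2.50) kPa·L = 3320 J.
ΔU = nCvΔT = 1.53×20.8×(740−479) = 8300 J.
Q = ΔU + W = nCpΔT = 11600 J.
Net over both steps: W = -8000 J, Q = 300 J, ΔU = 8300 J.

-8000 J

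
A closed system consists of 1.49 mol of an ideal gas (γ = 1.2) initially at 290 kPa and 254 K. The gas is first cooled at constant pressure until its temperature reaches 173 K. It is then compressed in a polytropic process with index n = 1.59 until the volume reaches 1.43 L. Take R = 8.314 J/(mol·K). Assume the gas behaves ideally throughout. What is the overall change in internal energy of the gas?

12500 J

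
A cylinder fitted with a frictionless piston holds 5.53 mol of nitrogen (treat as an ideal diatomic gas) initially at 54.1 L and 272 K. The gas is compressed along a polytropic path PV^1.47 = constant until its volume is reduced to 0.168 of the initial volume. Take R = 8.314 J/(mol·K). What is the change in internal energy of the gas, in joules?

41000 J

P₁ = nRT₁/V₁ = 5.53×8.314×272/54.1 = 231 kPa.
Polytropic n=1.47: T₂ = T₁(V₁/V₂)^(n−1) = 272×(5.95)^0.47 = 629 K; P₂ = P₁(V₁/V₂)^n = 3180 kPa.
For an ideal gas ΔU = nCvΔT with Cv = (5/2)R = 20.8 J/(mol·K).
ΔU = 5.53×20.8×(629−272) = 41000 J.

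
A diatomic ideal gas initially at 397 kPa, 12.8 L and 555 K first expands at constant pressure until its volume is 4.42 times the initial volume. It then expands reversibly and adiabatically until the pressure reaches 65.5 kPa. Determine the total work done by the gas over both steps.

40000 J

n = P₁V₁/(RT₁) = 397×12.8/(8.314×555) = 1.10 mol.
Step 1 — Isobaric: P stays 397 kPa; V/T = const ⇒ T₂ = 2450 K, V₂ = 56.6 L.
W = PΔV = 397×(56.6−12.8) kPa·L = 17400 J.
ΔU = nCvΔT = 1.10×20.8×(2450−555) = 43400 J.
Q = ΔU + W = nCpΔT = 60800 J.
State after step 1: P = 397 kPa, V = 56.6 L, T = 2450 K.
Step 2 — Adiabatic: T₂/T₁ = (P₂/P₁)^((γ−1)/γ) ⇒ T₂ = 2450×(0.165)^0.286 = 1470 K; V₂ = 205 L.
ΔU = nCvΔT = 1.10×20.8×(1470−2450) = -22600 J.
Q = 0 for an adiabatic process, so W = −ΔU = 22600 J.
Net over both steps: W = 40000 J, Q = 60800 J, ΔU = 20900 J.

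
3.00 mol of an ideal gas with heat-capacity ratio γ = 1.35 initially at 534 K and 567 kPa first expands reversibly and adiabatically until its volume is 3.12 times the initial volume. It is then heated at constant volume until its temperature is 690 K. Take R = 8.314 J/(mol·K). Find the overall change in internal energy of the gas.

V₁ = nRT₁/P₁ = 3.00×8.314×534/567 = 23.5 L.
Step 1 — Adiabatic: TV^(γ−1) = const ⇒ T₂ = 534×(0.321)^0.350 = 359 K; PV^γ = const ⇒ P₂ = 122 kPa.
ΔU = nCvΔT = 3.00×23.8×(359−534) = -12500 J.
Q = 0 for an adiabatic process, so W = −ΔU = 12500 J.
State after step 1: P = 122 kPa, V = 73.3 L, T = 359 K.
Step 2 — Isochoric: V stays 73.3 L; P/T = const ⇒ T₂ = 690 K, P₂ = 235 kPa.
W = 0 (no volume change).
ΔU = nCvΔT = 3.00×23.8×(690−359) = 23600 J.
Q = ΔU = 23600 J.
Net over both steps: W = 12500 J, Q = 23600 J, ΔU = 11100 J.

11100 J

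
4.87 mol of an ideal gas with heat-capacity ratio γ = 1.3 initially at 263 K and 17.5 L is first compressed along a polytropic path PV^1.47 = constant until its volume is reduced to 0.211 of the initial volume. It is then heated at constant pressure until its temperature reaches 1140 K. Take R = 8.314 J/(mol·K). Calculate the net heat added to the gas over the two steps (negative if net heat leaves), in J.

118000 J

P₁ = nRT₁/V₁ = 4.87×8.314×263/17.5 = 608 kPa.
Step 1 — Polytropic n=1.47: T₂ = T₁(V₁/V₂)^(n−1) = 263×(4.74)^0.47 = 546 K; P₂ = P₁(V₁/V₂)^n = 5990 kPa.
W = (P₁V₁−P₂V₂)/(n−1) = (608×17.5−5990×3.69)/0.47 = -24400 J.
ΔU = nCvΔT = 4.87×27.7×(546−263) = 38300 J.
Q = ΔU + W = 13800 J.
State after step 1: P = 5990 kPa, V = 3.69 L, T = 546 K.
Step 2 — Isobaric: P stays 5990 kPa; V/T = const ⇒ T₂ = 1140 K, V₂ = 7.70 L.
W = PΔV = 5990×(7.70−3.69) kPa·L = 24000 J.
ΔU = nCvΔT = 4.87×27.7×(1140−546) = 80100 J.
Q = ΔU + W = nCpΔT = 104000 J.
Net over both steps: W = -385 J, Q = 118000 J, ΔU = 118000 J.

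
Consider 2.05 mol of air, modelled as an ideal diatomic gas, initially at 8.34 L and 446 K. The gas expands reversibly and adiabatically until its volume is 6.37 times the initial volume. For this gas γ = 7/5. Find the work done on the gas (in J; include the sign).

-9940 J

P₁ = nRT₁/V₁ = 2.05×8.314×446/8.34 = 911 kPa.
Adiabatic: TV^(γ−1) = const ⇒ T₂ = 446×(0.157)^0.400 = 213 K; PV^γ = const ⇒ P₂ = 68.2 kPa.
ΔU = nCvΔT = 2.05×20.8×(213−446) = -9940 J.
Q = 0 for an adiabatic process, so W = −ΔU = 9940 J.
Work done on the gas = −W_by = -9940 J.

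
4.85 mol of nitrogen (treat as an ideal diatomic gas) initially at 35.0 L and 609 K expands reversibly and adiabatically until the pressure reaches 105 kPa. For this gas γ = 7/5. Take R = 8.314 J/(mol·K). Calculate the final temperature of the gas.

P₁ = nRT₁/V₁ = 4.85×8.314×609/35.0 = 702 kPa.
Adiabatic: T₂/T₁ = (P₂/P₁)^((γ−1)/γ) ⇒ T₂ = 609×(0.150)^0.286 = 354 K; V₂ = 136 L.

354 K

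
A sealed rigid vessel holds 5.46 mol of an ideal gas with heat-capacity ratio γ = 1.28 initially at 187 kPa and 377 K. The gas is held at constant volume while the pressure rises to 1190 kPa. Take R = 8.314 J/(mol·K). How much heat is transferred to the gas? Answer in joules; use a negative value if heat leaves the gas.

328000 J

V₁ = nRT₁/P₁ = 5.46×8.314×377/187 = 91.5 L.
Isochoric: V stays 91.5 L; P/T = const ⇒ T₂ = 2400 K, P₂ = 1190 kPa.
W = 0 (no volume change).
ΔU = nCvΔT = 5.46×29.7×(2400−377) = 328000 J.
Q = ΔU = 328000 J.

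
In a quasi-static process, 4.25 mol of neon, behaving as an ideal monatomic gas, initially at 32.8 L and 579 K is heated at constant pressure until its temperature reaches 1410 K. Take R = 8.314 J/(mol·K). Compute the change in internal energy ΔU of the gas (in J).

44000 J

P₁ = nRT₁/V₁ = 4.25×8.314×579/32.8 = 624 kPa.
Isobaric: P stays 624 kPa; V/T = const ⇒ T₂ = 1410 K, V₂ = 79.9 L.
For an ideal gas ΔU = nCvΔT with Cv = (3/2)R = 12.5 J/(mol·K).
ΔU = 4.25×12.5×(1410−579) = 44000 J.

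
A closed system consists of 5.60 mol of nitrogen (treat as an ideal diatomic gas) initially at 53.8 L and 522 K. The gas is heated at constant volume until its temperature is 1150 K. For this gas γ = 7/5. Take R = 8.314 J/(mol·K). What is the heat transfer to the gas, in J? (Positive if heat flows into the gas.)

73100 J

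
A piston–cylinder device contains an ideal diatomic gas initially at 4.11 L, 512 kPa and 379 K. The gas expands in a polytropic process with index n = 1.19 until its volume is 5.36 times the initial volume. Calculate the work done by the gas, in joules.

3020 J

n = P₁V₁/(RT₁) = 512×4.11/(8.314×379) = 0.668 mol.
Polytropic n=1.19: T₂ = T₁(V₁/V₂)^(n−1) = 379×(0.187)^0.19 = 275 K; P₂ = P₁(V₁/V₂)^n = 69.4 kPa.
W = (P₁V₁−P₂V₂)/(n−1) = (512×4.11−69.4×22.0)/0.19 = 3020 J.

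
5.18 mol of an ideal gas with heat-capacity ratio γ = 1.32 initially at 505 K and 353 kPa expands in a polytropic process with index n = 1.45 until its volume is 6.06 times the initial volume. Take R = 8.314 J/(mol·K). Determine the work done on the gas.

-26800 J

V₁ = nRT₁/P₁ = 5.18×8.314×505/353 = 61.6 L.
Polytropic n=1.45: T₂ = T₁(V₁/V₂)^(n−1) = 505×(0.165)^0.45 = 224 K; P₂ = P₁(V₁/V₂)^n = 25.9 kPa.
W = (P₁V₁−P₂V₂)/(n−1) = (353×61.6−25.9×373)/0.45 = 26800 J.
Work done on the gas = −W_by = -26800 J.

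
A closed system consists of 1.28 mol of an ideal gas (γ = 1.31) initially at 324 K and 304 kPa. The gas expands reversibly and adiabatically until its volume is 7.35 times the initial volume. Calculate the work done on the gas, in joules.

-5130 J

V₁ = nRT₁/P₁ = 1.28×8.314×324/304 = 11.3 L.
Adiabatic: TV^(γ−1) = const ⇒ T₂ = 324×(0.136)^0.310 = 175 K; PV^γ = const ⇒ P₂ = 22.3 kPa.
ΔU = nCvΔT = 1.28×26.8×(175−324) = -5130 J.
Q = 0 for an adiabatic process, so W = −ΔU = 5130 J.
Work done on the gas = −W_by = -5130 J.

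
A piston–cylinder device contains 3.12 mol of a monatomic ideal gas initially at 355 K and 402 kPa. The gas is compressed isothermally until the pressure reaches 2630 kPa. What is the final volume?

3.50 L

V₁ = nRT₁/P₁ = 3.12×8.314×355/402 = 22.9 L.
Isothermal: T stays 355 K; PV = const ⇒ V₂ = 3.50 L, P₂ = 2630 kPa.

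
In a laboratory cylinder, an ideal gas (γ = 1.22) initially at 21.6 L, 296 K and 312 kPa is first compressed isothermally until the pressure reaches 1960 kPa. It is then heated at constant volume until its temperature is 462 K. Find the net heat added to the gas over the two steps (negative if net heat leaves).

4790 J

n = P₁V₁/(RT₁) = 312×21.6/(8.314×296) = 2.74 mol.
Step 1 — Isothermal: T stays 296 K; PV = const ⇒ V₂ = 3.44 L, P₂ = 1960 kPa.
ΔU = 0 (ideal gas, T constant).
W = nRT ln(V₂/V₁) = 2.74×8.314×296×ln(0.159) = -12400 J.
Q = ΔU + W = -12400 J.
State after step 1: P = 1960 kPa, V = 3.44 L, T = 296 K.
Step 2 — Isochoric: V stays 3.44 L; P/T = const ⇒ T₂ = 462 K, P₂ = 3060 kPa.
W = 0 (no volume change).
ΔU = nCvΔT = 2.74×37.8×(462−296) = 17200 J.
Q = ΔU = 17200 J.
Net over both steps: W = -12400 J, Q = 4790 J, ΔU = 17200 J.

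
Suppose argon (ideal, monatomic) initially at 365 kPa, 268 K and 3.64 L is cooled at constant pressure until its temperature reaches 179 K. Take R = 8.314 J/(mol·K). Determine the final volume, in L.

2.43 L

Isobaric: P stays 365 kPa; V/T = const ⇒ T₂ = 179 K, V₂ = 2.43 L.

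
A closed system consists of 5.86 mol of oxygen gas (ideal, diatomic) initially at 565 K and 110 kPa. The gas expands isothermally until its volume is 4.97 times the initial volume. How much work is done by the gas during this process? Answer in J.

44100 J

V₁ = nRT₁/P₁ = 5.86×8.314×565/110 = 250 L.
Isothermal: T stays 565 K; PV = const ⇒ V₂ = 1240 L, P₂ = 22.1 kPa.
W = nRT ln(V₂/V₁) = 5.86×8.314×565×ln(4.97) = 44100 J.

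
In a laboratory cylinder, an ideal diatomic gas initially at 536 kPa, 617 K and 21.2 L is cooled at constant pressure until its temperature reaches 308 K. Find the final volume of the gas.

Isobaric: P stays 536 kPa; V/T = const ⇒ T₂ = 308 K, V₂ = 10.6 L.

10.6 L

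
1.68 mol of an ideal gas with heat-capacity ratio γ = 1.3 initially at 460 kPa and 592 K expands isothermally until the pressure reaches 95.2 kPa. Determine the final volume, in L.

V₁ = nRT₁/P₁ = 1.68×8.314×592/460 = 18.0 L.
Isothermal: T stays 592 K; PV = const ⇒ V₂ = 86.9 L, P₂ = 95.2 kPa.

86.9 L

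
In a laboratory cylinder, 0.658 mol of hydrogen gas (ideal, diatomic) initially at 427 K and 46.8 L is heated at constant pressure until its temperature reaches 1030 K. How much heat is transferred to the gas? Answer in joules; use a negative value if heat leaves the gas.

11500 J

P₁ = nRT₁/V₁ = 0.658×8.314×427/46.8 = 49.9 kPa.
Isobaric: P stays 49.9 kPa; V/T = const ⇒ T₂ = 1030 K, V₂ = 113 L.
W = PΔV = 49.9×(113−46.8) kPa·L = 3300 J.
ΔU = nCvΔT = 0.658×20.8×(1030−427) = 8250 J.
Q = ΔU + W = nCpΔT = 11500 J.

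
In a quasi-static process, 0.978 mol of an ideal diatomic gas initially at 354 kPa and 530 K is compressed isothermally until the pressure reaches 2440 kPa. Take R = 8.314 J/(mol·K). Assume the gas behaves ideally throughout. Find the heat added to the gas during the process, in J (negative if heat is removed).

V₁ = nRT₁/P₁ = 0.978×8.314×530/354 = 12.2 L.
Isothermal: T stays 530 K; PV = const ⇒ V₂ = 1.77 L, P₂ = 2440 kPa.
ΔU = 0 (ideal gas, T constant).
W = nRT ln(V₂/V₁) = 0.978×8.314×530×ln(0.145) = -8320 J.
Q = ΔU + W = -8320 J.

-8320 J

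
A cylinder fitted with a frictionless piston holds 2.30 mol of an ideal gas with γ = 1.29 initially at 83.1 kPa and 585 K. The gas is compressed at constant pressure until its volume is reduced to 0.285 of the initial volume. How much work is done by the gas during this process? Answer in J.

V₁ = nRT₁/P₁ = 2.30×8.314×585/83.1 = 135 L.
Isobaric: P stays 83.1 kPa; V/T = const ⇒ T₂ = 167 K, V₂ = 38.4 L.
W = PΔV = 83.1×(38.4−135) kPa·L = -8000 J.

-8000 J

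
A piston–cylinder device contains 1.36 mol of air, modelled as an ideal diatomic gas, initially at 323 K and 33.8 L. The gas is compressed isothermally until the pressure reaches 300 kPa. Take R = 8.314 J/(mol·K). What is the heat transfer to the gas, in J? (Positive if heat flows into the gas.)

P₁ = nRT₁/V₁ = 1.36×8.314×323/33.8 = 108 kPa.
Isothermal: T stays 323 K; PV = const ⇒ V₂ = 12.2 L, P₂ = 300 kPa.
ΔU = 0 (ideal gas, T constant).
W = nRT ln(V₂/V₁) = 1.36×8.314×323×ln(0.360) = -3730 J.
Q = ΔU + W = -3730 J.

-3730 J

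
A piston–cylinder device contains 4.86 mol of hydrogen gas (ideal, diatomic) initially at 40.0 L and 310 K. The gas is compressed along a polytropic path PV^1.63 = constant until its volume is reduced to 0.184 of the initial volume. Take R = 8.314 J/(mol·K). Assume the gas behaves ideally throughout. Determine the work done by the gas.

-37900 J

P₁ = nRT₁/V₁ = 4.86×8.314×310/40.0 = 313 kPa.
Polytropic n=1.63: T₂ = T₁(V₁/V₂)^(n−1) = 310×(5.43)^0.63 = 901 K; P₂ = P₁(V₁/V₂)^n = 4940 kPa.
W = (P₁V₁−P₂V₂)/(n−1) = (313×40.0−4940×7.36)/0.63 = -37900 J.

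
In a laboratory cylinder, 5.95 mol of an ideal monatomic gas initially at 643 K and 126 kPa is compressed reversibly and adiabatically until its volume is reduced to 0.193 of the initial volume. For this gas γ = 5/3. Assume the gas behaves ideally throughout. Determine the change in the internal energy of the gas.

V₁ = nRT₁/P₁ = 5.95×8.314×643/126 = 252 L.
Adiabatic: TV^(γ−1) = const ⇒ T₂ = 643×(5.18)^0.667 = 1930 K; PV^γ = const ⇒ P₂ = 1950 kPa.
For an ideal gas ΔU = nCvΔT with Cv = (3/2)R = 12.5 J/(mol·K).
ΔU = 5.95×12.5×(1930−643) = 95200 J.

95200 J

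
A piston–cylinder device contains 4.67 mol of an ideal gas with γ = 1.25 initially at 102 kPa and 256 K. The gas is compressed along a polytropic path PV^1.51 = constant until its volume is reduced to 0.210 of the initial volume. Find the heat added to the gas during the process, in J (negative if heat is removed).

24700 J

V₁ = nRT₁/P₁ = 4.67×8.314×256/102 = 97.4 L.
Polytropic n=1.51: T₂ = T₁(V₁/V₂)^(n−1) = 256×(4.76)^0.51 = 567 K; P₂ = P₁(V₁/V₂)^n = 1080 kPa.
W = (P₁V₁−P₂V₂)/(n−1) = (102×97.4−1080×20.5)/0.51 = -23700 J.
ΔU = nCvΔT = 4.67×33.3×(567−256) = 48400 J.
Q = ΔU + W = 24700 J.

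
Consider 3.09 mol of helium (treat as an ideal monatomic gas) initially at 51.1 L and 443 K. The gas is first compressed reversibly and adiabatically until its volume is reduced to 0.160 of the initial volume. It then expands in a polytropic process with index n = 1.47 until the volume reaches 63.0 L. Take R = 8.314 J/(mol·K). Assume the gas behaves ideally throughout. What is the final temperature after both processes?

P₁ = nRT₁/V₁ = 3.09×8.314×443/51.1 = 223 kPa.
Step 1 — Adiabatic: TV^(γ−1) = const ⇒ T₂ = 443×(6.25)^0.667 = 1500 K; PV^γ = const ⇒ P₂ = 4720 kPa.
ΔU = nCvΔT = 3.09×12.5×(1500−443) = 40900 J.
Q = 0 for an adiabatic process, so W = −ΔU = -40900 J.
State after step 1: P = 4720 kPa, V = 8.18 L, T = 1500 K.
Step 2 — Polytropic n=1.47: T₂ = T₁(V₁/V₂)^(n−1) = 1500×(0.130)^0.47 = 576 K; P₂ = P₁(V₁/V₂)^n = 235 kPa.
W = (P₁V₁−P₂V₂)/(n−1) = (4720×8.18−235×63.0)/0.47 = 50700 J.
ΔU = nCvΔT = 3.09×12.5×(576−1500) = -35700 J.
Q = ΔU + W = 15000 J.
Net over both steps: W = 9840 J, Q = 15000 J, ΔU = 5110 J.

576 K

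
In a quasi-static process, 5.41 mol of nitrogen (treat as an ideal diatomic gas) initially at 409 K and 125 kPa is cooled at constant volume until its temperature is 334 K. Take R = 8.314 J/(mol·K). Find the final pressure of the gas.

102 kPa

V₁ = nRT₁/P₁ = 5.41×8.314×409/125 = 147 L.
Isochoric: V stays 147 L; P/T = const ⇒ T₂ = 334 K, P₂ = 102 kPa.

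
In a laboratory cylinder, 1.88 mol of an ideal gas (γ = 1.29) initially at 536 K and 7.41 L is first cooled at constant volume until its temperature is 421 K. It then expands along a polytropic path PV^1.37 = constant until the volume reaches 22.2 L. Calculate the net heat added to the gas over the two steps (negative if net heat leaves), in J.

-7840 J

P₁ = nRT₁/V₁ = 1.88×8.314×536/7.41 = 1130 kPa.
Step 1 — Isochoric: V stays 7.41 L; P/T = const ⇒ T₂ = 421 K, P₂ = 888 kPa.
W = 0 (no volume change).
ΔU = nCvΔT = 1.88×28.7×(421−536) = -6200 J.
Q = ΔU = -6200 J.
State after step 1: P = 888 kPa, V = 7.41 L, T = 421 K.
Step 2 — Polytropic n=1.37: T₂ = T₁(V₁/V₂)^(n−1) = 421×(0.334)^0.37 = 281 K; P₂ = P₁(V₁/V₂)^n = 198 kPa.
W = (P₁V₁−P₂V₂)/(n−1) = (888×7.41−198×22.2)/0.37 = 5930 J.
ΔU = nCvΔT = 1.88×28.7×(281−421) = -7570 J.
Q = ΔU + W = -1640 J.
Net over both steps: W = 5930 J, Q = -7840 J, ΔU = -13800 J.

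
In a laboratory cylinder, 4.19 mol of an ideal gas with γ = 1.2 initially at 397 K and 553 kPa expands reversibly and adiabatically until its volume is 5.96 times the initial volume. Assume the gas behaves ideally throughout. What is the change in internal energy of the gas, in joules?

-20800 J

V₁ = nRT₁/P₁ = 4.19×8.314×397/553 = 25.0 L.
Adiabatic: TV^(γ−1) = const ⇒ T₂ = 397×(0.168)^0.200 = 278 K; PV^γ = const ⇒ P₂ = 64.9 kPa.
For an ideal gas ΔU = nCvΔT with Cv = R/(γ−1) = 41.6 J/(mol·K).
ΔU = 4.19×41.6×(278−397) = -20800 J.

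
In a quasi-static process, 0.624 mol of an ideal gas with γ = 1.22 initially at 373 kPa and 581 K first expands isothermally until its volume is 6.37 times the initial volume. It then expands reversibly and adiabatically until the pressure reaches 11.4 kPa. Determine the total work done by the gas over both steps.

9080 J

V₁ = nRT₁/P₁ = 0.624×8.314×581/373 = 8.08 L.
Step 1 — Isothermal: T stays 581 K; PV = const ⇒ V₂ = 51.5 L, P₂ = 58.6 kPa.
ΔU = 0 (ideal gas, T constant).
W = nRT ln(V₂/V₁) = 0.624×8.314×581×ln(6.37) = 5580 J.
Q = ΔU + W = 5580 J.
State after step 1: P = 58.6 kPa, V = 51.5 L, T = 581 K.
Step 2 — Adiabatic: T₂/T₁ = (P₂/P₁)^((γ−1)/γ) ⇒ T₂ = 581×(0.195)^0.180 = 433 K; V₂ = 197 L.
ΔU = nCvΔT = 0.624×37.8×(433−581) = -3500 J.
Q = 0 for an adiabatic process, so W = −ΔU = 3500 J.
Net over both steps: W = 9080 J, Q = 5580 J, ΔU = -3500 J.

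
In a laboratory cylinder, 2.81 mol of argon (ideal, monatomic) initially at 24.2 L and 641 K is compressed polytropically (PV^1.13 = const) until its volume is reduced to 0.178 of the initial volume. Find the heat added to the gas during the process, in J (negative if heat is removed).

P₁ = nRT₁/V₁ = 2.81×8.314×641/24.2 = 619 kPa.
Polytropic n=1.13: T₂ = T₁(V₁/V₂)^(n−1) = 641×(5.62)^0.13 = 802 K; P₂ = P₁(V₁/V₂)^n = 4350 kPa.
W = (P₁V₁−P₂V₂)/(n−1) = (619×24.2−4350×4.31)/0.13 = -29000 J.
ΔU = nCvΔT = 2.81×12.5×(802−641) = 5650 J.
Q = ΔU + W = -23300 J.

-23300 J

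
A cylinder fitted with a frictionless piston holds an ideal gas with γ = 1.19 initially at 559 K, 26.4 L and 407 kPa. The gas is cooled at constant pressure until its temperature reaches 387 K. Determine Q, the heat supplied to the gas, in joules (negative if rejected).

n = P₁V₁/(RT₁) = 407×26.4/(8.314×559) = 2.31 mol.
Isobaric: P stays 407 kPa; V/T = const ⇒ T₂ = 387 K, V₂ = 18.3 L.
W = PΔV = 407×(18.3−26.4) kPa·L = -3310 J.
ΔU = nCvΔT = 2.31×43.8×(387−559) = -17400 J.
Q = ΔU + W = nCpΔT = -20700 J.

-20700 J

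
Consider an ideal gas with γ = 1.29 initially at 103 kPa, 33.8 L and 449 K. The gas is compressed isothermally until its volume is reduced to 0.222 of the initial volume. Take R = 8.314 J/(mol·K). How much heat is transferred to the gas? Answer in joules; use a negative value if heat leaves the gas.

-5240 J

n = P₁V₁/(RT₁) = 103×33.8/(8.314×449) = 0.933 mol.
Isothermal: T stays 449 K; PV = const ⇒ V₂ = 7.50 L, P₂ = 464 kPa.
ΔU = 0 (ideal gas, T constant).
W = nRT ln(V₂/V₁) = 0.933×8.314×449×ln(0.222) = -5240 J.
Q = ΔU + W = -5240 J.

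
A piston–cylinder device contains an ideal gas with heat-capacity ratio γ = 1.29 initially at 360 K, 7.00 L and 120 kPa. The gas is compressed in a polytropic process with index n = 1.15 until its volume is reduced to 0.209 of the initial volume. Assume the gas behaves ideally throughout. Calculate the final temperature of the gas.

455 K

Polytropic n=1.15: T₂ = T₁(V₁/V₂)^(n−1) = 360×(4.78)^0.15 = 455 K; P₂ = P₁(V₁/V₂)^n = 726 kPa.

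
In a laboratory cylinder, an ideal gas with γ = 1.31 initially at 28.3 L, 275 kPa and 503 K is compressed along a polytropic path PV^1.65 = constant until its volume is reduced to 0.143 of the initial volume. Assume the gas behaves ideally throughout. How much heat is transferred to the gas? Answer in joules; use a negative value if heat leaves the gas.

33400 J

n = P₁V₁/(RT₁) = 275×28.3/(8.314×503) = 1.86 mol.
Polytropic n=1.65: T₂ = T₁(V₁/V₂)^(n−1) = 503×(6.99)^0.65 = 1780 K; P₂ = P₁(V₁/V₂)^n = 6810 kPa.
W = (P₁V₁−P₂V₂)/(n−1) = (275×28.3−6810×4.05)/0.65 = -30400 J.
ΔU = nCvΔT = 1.86×26.8×(1780−503) = 63800 J.
Q = ΔU + W = 33400 J.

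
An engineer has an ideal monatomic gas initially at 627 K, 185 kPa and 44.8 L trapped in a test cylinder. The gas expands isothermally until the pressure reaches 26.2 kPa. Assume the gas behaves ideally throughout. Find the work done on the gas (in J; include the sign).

-16200 J

n = P₁V₁/(RT₁) = 185×44.8/(8.314×627) = 1.59 mol.
Isothermal: T stays 627 K; PV = const ⇒ V₂ = 316 L, P₂ = 26.2 kPa.
W = nRT ln(V₂/V₁) = 1.59×8.314×627×ln(7.06) = 16200 J.
Work done on the gas = −W_by = -16200 J.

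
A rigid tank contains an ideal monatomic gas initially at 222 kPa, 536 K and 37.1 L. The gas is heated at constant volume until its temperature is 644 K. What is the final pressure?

Isochoric: V stays 37.1 L; P/T = const ⇒ T₂ = 644 K, P₂ = 267 kPa.

267 kPa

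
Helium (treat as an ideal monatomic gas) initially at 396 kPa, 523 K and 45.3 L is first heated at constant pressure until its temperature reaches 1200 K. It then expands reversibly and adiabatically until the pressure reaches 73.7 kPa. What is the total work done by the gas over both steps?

n = P₁V₁/(RT₁) = 396×45.3/(8.314×523) = 4.13 mol.
Step 1 — Isobaric: P stays 396 kPa; V/T = const ⇒ T₂ = 1200 K, V₂ = 104 L.
W = PΔV = 396×(104−45.3) kPa·L = 23200 J.
ΔU = nCvΔT = 4.13×12.5×(1200−523) = 34800 J.
Q = ΔU + W = nCpΔT = 58100 J.
State after step 1: P = 396 kPa, V = 104 L, T = 1200 K.
Step 2 — Adiabatic: T₂/T₁ = (P₂/P₁)^((γ−1)/γ) ⇒ T₂ = 1200×(0.186)^0.400 = 612 K; V₂ = 285 L.
ΔU = nCvΔT = 4.13×12.5×(612−1200) = -30200 J.
Q = 0 for an adiabatic process, so W = −ΔU = 30200 J.
Net over both steps: W = 53400 J, Q = 58100 J, ΔU = 4600 J.

53400 J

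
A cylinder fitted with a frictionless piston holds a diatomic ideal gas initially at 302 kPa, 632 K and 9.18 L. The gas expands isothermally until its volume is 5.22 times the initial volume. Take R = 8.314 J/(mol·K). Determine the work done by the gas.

n = P₁V₁/(RT₁) = 302×9.18/(8.314×632) = 0.528 mol.
Isothermal: T stays 632 K; PV = const ⇒ V₂ = 47.9 L, P₂ = 57.9 kPa.
W = nRT ln(V₂/V₁) = 0.528×8.314×632×ln(5.22) = 4580 J.

4580 J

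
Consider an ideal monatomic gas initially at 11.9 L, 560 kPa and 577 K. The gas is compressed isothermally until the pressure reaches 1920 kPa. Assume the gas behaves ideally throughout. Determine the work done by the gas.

-8210 J

n = P₁V₁/(RT₁) = 560×11.9/(8.314×577) = 1.39 mol.
Isothermal: T stays 577 K; PV = const ⇒ V₂ = 3.47 L, P₂ = 1920 kPa.
W = nRT ln(V₂/V₁) = 1.39×8.314×577×ln(0.292) = -8210 J.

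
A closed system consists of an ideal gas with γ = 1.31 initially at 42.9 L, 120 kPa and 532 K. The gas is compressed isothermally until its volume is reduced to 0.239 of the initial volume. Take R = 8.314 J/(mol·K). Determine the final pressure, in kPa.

502 kPa

Isothermal: T stays 532 K; PV = const ⇒ V₂ = 10.3 L, P₂ = 502 kPa.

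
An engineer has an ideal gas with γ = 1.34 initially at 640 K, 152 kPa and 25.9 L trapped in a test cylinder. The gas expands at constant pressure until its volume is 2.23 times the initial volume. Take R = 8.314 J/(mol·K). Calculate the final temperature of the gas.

1430 K

Isobaric: P stays 152 kPa; V/T = const ⇒ T₂ = 1430 K, V₂ = 57.8 L.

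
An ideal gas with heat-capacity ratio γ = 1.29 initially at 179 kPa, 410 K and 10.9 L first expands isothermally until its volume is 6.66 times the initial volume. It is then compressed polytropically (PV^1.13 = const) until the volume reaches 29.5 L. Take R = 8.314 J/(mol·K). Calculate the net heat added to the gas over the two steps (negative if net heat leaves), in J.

n = P₁V₁/(RT₁) = 179×10.9/(8.314×410) = 0.572 mol.
Step 1 — Isothermal: T stays 410 K; PV = const ⇒ V₂ = 72.6 L, P₂ = 26.9 kPa.
ΔU = 0 (ideal gas, T constant).
W = nRT ln(V₂/V₁) = 0.572×8.314×410×ln(6.66) = 3700 J.
Q = ΔU + W = 3700 J.
State after step 1: P = 26.9 kPa, V = 72.6 L, T = 410 K.
Step 2 — Polytropic n=1.13: T₂ = T₁(V₁/V₂)^(n−1) = 410×(2.46)^0.13 = 461 K; P₂ = P₁(V₁/V₂)^n = 74.4 kPa.
W = (P₁V₁−P₂V₂)/(n−1) = (26.9×72.6−74.4×29.5)/0.13 = -1860 J.
ΔU = nCvΔT = 0.572×28.7×(461−410) = 836 J.
Q = ΔU + W = -1030 J.
Net over both steps: W = 1840 J, Q = 2670 J, ΔU = 836 J.

2670 J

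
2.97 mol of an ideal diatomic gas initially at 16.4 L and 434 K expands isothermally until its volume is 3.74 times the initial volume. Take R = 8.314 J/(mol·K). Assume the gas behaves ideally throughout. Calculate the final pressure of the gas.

P₁ = nRT₁/V₁ = 2.97×8.314×434/16.4 = 653 kPa.
Isothermal: T stays 434 K; PV = const ⇒ V₂ = 61.3 L, P₂ = 175 kPa.

175 kPa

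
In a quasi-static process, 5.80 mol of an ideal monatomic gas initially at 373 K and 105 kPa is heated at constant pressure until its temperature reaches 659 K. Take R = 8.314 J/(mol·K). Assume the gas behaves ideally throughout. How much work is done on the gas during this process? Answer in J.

V₁ = nRT₁/P₁ = 5.80×8.314×373/105 = 171 L.
Isobaric: P stays 105 kPa; V/T = const ⇒ T₂ = 659 K, V₂ = 303 L.
W = PΔV = 105×(303−171) kPa·L = 13800 J.
Work done on the gas = −W_by = -13800 J.

-13800 J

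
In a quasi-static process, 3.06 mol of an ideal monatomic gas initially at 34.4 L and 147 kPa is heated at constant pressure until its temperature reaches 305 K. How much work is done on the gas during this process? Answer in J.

T₁ = P₁V₁/(nR) = 147×34.4/(3.06×8.314) = 199 K.
Isobaric: P stays 147 kPa; V/T = const ⇒ T₂ = 305 K, V₂ = 52.8 L.
W = PΔV = 147×(52.8−34.4) kPa·L = 2700 J.
Work done on the gas = −W_by = -2700 J.

-2700 J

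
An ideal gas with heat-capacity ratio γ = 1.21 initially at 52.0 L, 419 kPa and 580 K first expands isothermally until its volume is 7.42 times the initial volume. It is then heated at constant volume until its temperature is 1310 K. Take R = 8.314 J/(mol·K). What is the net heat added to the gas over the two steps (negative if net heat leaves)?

174000 J

n = P₁V₁/(RT₁) = 419×52.0/(8.314×580) = 4.52 mol.
Step 1 — Isothermal: T stays 580 K; PV = const ⇒ V₂ = 386 L, P₂ = 56.5 kPa.
ΔU = 0 (ideal gas, T constant).
W = nRT ln(V₂/V₁) = 4.52×8.314×580×ln(7.42) = 43700 J.
Q = ΔU + W = 43700 J.
State after step 1: P = 56.5 kPa, V = 386 L, T = 580 K.
Step 2 — Isochoric: V stays 386 L; P/T = const ⇒ T₂ = 1310 K, P₂ = 128 kPa.
W = 0 (no volume change).
ΔU = nCvΔT = 4.52×39.6×(1310−580) = 131000 J.
Q = ΔU = 131000 J.
Net over both steps: W = 43700 J, Q = 174000 J, ΔU = 131000 J.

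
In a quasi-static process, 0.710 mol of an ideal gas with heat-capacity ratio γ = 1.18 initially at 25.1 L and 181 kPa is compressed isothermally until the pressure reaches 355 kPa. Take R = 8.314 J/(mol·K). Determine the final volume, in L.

12.8 L

T₁ = P₁V₁/(nR) = 181×25.1/(0.710×8.314) = 770 K.
Isothermal: T stays 770 K; PV = const ⇒ V₂ = 12.8 L, P₂ = 355 kPa.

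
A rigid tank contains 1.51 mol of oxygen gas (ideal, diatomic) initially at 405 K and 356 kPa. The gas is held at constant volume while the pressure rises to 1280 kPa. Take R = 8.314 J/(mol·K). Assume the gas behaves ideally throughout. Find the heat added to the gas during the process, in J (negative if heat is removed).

V₁ = nRT₁/P₁ = 1.51×8.314×405/356 = 14.3 L.
Isochoric: V stays 14.3 L; P/T = const ⇒ T₂ = 1460 K, P₂ = 1280 kPa.
W = 0 (no volume change).
ΔU = nCvΔT = 1.51×20.8×(1460−405) = 33000 J.
Q = ΔU = 33000 J.

33000 J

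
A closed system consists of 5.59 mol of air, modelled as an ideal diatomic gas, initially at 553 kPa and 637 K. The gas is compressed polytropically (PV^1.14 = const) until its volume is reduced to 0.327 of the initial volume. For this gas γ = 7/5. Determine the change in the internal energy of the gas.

V₁ = nRT₁/P₁ = 5.59×8.314×637/553 = 53.5 L.
Polytropic n=1.14: T₂ = T₁(V₁/V₂)^(n−1) = 637×(3.06)^0.14 = 745 K; P₂ = P₁(V₁/V₂)^n = 1980 kPa.
For an ideal gas ΔU = nCvΔT with Cv = (5/2)R = 20.8 J/(mol·K).
ΔU = 5.59×20.8×(745−637) = 12500 J.

12500 J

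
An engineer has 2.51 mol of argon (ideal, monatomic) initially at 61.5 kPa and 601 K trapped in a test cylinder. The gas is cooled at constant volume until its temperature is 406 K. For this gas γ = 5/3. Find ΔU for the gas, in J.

-6100 J

V₁ = nRT₁/P₁ = 2.51×8.314×601/61.5 = 204 L.
Isochoric: V stays 204 L; P/T = const ⇒ T₂ = 406 K, P₂ = 41.5 kPa.
For an ideal gas ΔU = nCvΔT with Cv = (3/2)R = 12.5 J/(mol·K).
ΔU = 2.51×12.5×(406−601) = -6100 J.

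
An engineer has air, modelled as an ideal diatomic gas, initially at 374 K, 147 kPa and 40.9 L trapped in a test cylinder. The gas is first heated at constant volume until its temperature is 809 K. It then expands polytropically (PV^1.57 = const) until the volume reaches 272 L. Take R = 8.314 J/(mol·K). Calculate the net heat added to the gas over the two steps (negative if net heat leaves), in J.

11100 J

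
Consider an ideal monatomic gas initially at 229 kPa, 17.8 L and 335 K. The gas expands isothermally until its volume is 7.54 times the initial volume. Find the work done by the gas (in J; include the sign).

n = P₁V₁/(RT₁) = 229×17.8/(8.314×335) = 1.46 mol.
Isothermal: T stays 335 K; PV = const ⇒ V₂ = 134 L, P₂ = 30.4 kPa.
W = nRT ln(V₂/V₁) = 1.46×8.314×335×ln(7.54) = 8230 J.

8230 J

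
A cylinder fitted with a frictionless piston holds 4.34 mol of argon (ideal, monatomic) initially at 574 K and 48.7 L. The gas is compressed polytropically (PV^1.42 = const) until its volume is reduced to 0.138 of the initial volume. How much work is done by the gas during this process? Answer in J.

-64000 J

P₁ = nRT₁/V₁ = 4.34×8.314×574/48.7 = 425 kPa.
Polytropic n=1.42: T₂ = T₁(V₁/V₂)^(n−1) = 574×(7.25)^0.42 = 1320 K; P₂ = P₁(V₁/V₂)^n = 7080 kPa.
W = (P₁V₁−P₂V₂)/(n−1) = (425×48.7−7080×6.72)/0.42 = -64000 J.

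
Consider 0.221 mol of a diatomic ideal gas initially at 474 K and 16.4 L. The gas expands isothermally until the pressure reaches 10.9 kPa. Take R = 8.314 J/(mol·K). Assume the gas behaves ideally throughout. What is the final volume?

79.9 L

P₁ = nRT₁/V₁ = 0.221×8.314×474/16.4 = 53.1 kPa.
Isothermal: T stays 474 K; PV = const ⇒ V₂ = 79.9 L, P₂ = 10.9 kPa.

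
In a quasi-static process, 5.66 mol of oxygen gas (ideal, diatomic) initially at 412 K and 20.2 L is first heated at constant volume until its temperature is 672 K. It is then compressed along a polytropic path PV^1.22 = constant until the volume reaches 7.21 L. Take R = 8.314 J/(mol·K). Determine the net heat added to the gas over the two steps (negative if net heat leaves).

P₁ = nRT₁/V₁ = 5.66×8.314×412/20.2 = 960 kPa.
Step 1 — Isochoric: V stays 20.2 L; P/T = const ⇒ T₂ = 672 K, P₂ = 1570 kPa.
W = 0 (no volume change).
ΔU = nCvΔT = 5.66×20.8×(672−412) = 30600 J.
Q = ΔU = 30600 J.
State after step 1: P = 1570 kPa, V = 20.2 L, T = 672 K.
Step 2 — Polytropic n=1.22: T₂ = T₁(V₁/V₂)^(n−1) = 672×(2.80)^0.22 = 843 K; P₂ = P₁(V₁/V₂)^n = 5500 kPa.
W = (P₁V₁−P₂V₂)/(n−1) = (1570×20.2−5500×7.21)/0.22 = -36600 J.
ΔU = nCvΔT = 5.66×20.8×(843−672) = 20100 J.
Q = ΔU + W = -16500 J.
Net over both steps: W = -36600 J, Q = 14100 J, ΔU = 50700 J.

14100 J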